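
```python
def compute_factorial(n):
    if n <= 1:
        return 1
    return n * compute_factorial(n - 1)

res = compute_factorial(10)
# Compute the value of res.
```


compute_factorial(10)
= 10 * compute_factorial(9)
= 10 * 9 * compute_factorial(8)
= 10 * 9 * 8 * compute_factorial(7)
= 10 * 9 * 8 * 7 * compute_factorial(6)
= 10 * 9 * 8 * 7 * 6 * compute_factorial(5)
= 10 * 9 * 8 * 7 * 6 * 5 * compute_factorial(4)
= 10 * 9 * 8 * 7 * 6 * 5 * 4 * compute_factorial(3)
= 10 * 9 * 8 * 7 * 6 * 5 * 4 * 3 * compute_factorial(2)
= 10 * 9 * 8 * 7 * 6 * 5 * 4 * 3 * 2 * compute_factorial(1)
= 10 * 9 * 8 * 7 * 6 * 5 * 4 * 3 * 2 * 1
= 3628800


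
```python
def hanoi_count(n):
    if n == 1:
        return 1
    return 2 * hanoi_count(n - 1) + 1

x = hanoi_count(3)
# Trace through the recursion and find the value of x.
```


hanoi_count(3)
= 2 * hanoi_count(2) + 1
= 2 * (2 * hanoi_count(1) + 1) + 1
Now compute bottom-up:
hanoi_count(1) = 1
hanoi_count(2) = 2 * 1 + 1 = 3
hanoi_count(3) = 2 * 3 + 1 = 7
= 7


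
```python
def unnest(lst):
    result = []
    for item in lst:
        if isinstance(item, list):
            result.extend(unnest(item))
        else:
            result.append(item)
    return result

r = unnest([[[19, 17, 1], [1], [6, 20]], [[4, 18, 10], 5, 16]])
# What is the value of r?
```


unnest([[[19, 17, 1], [1], [6, 20]], [[4, 18, 10], 5, 16]])
Processing each element:
  [[19, 17, 1], [1], [6, 20]] is a list -> unnest recursively -> [19, 17, 1, 1, 6, 20]
  [[4, 18, 10], 5, 16] is a list -> unnest recursively -> [4, 18, 10, 5, 16]
= [19, 17, 1, 1, 6, 20, 4, 18, 10, 5, 16]


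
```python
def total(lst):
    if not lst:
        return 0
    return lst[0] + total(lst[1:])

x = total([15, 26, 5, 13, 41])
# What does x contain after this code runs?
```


total([15, 26, 5, 13, 41])
= 15 + total([26, 5, 13, 41])
= 15 + 26 + total([5, 13, 41])
= 15 + 26 + 5 + total([13, 41])
= 15 + 26 + 5 + 13 + total([41])
= 15 + 26 + 5 + 13 + 41 + total([])
= 15 + 26 + 5 + 13 + 41 + 0
= 100


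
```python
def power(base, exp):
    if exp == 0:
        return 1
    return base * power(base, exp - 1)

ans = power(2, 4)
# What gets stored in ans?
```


power(2, 4)
= 2 * power(2, 3)
= 2 * 2 * power(2, 2)
= 2 * 2 * 2 * power(2, 1)
= 2 * 2 * 2 * 2 * power(2, 0)
= 2 * 2 * 2 * 2 * 1
= 16


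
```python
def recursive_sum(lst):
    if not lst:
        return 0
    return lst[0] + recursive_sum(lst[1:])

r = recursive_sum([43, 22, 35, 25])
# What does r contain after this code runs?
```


recursive_sum([43, 22, 35, 25])
= 43 + recursive_sum([22, 35, 25])
= 43 + 22 + recursive_sum([35, 25])
= 43 + 22 + 35 + recursive_sum([25])
= 43 + 22 + 35 + 25 + recursive_sum([])
= 43 + 22 + 35 + 25 + 0
= 125


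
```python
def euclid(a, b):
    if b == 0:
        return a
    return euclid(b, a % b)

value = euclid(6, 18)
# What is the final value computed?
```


euclid(6, 18)
= euclid(18, 6 % 18) = euclid(18, 6)
= euclid(6, 18 % 6) = euclid(6, 0)
b == 0, return a = 6


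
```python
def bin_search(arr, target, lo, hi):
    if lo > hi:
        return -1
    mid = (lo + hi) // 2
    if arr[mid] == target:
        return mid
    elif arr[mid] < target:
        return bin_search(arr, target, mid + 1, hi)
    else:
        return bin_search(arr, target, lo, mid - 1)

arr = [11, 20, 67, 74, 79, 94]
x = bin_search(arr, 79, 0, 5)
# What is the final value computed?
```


bin_search(arr, 79, 0, 5)
lo=0, hi=5, mid=2, arr[mid]=67
67 < 79, search right half
lo=3, hi=5, mid=4, arr[mid]=79
arr[4] == 79, found at index 4
= 4


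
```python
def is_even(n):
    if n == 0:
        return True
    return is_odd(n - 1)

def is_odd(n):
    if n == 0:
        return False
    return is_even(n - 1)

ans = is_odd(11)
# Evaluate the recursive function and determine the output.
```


is_odd(11)
= is_even(10)
= is_odd(9)
= is_even(8)
= is_odd(7)
= is_even(6)
= is_odd(5)
= is_even(4)
= is_odd(3)
= is_even(2)
= is_odd(1)
= is_even(0)
n == 0: return True
= True


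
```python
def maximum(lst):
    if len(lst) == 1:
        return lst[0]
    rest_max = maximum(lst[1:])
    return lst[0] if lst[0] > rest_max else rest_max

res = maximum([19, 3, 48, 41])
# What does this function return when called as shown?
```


maximum([19, 3, 48, 41])
= compare 19 with maximum([3, 48, 41])
= compare 3 with maximum([48, 41])
= compare 48 with maximum([41])
Base: maximum([41]) = 41
compare 48 with 41: max = 48
compare 3 with 48: max = 48
compare 19 with 48: max = 48
= 48


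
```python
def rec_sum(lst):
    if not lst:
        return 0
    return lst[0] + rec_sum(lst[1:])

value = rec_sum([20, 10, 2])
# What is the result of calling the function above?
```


rec_sum([20, 10, 2])
= 20 + rec_sum([10, 2])
= 20 + 10 + rec_sum([2])
= 20 + 10 + 2 + rec_sum([])
= 20 + 10 + 2 + 0
= 32


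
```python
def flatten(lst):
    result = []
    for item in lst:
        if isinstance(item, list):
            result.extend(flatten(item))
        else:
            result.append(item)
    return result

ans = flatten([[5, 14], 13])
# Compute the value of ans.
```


flatten([[5, 14], 13])
Processing each element:
  [5, 14] is a list -> flatten recursively -> [5, 14]
  13 is not a list -> append 13
= [5, 14, 13]


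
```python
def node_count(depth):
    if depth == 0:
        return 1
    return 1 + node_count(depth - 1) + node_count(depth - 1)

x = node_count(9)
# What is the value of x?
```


node_count(9)
= 1 + node_count(8) + node_count(8)
= 1 + 2 * node_count(8)
node_count(k) = 2^(k+1) - 1
node_count(0) = 1
node_count(1) = 3
node_count(2) = 7
node_count(3) = 15
node_count(4) = 31
node_count(9) = 2^10 - 1 = 1023


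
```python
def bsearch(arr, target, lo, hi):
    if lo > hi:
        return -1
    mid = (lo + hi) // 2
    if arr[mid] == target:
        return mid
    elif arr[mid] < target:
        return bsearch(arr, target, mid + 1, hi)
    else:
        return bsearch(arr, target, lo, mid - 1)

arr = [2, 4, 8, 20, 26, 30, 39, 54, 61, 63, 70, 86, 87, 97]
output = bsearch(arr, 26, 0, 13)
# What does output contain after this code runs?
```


bsearch(arr, 26, 0, 13)
lo=0, hi=13, mid=6, arr[mid]=39
39 > 26, search left half
lo=0, hi=5, mid=2, arr[mid]=8
8 < 26, search right half
lo=3, hi=5, mid=4, arr[mid]=26
arr[4] == 26, found at index 4
= 4


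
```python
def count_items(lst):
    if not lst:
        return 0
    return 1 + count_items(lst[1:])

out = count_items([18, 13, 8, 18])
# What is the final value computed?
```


count_items([18, 13, 8, 18])
= 1 + count_items([13, 8, 18])
= 1 + 1 + count_items([8, 18])
= 1 + 1 + 1 + count_items([18])
= 1 + 1 + 1 + 1 + count_items([])
= 1 + 1 + 1 + 1 + 0
= 4


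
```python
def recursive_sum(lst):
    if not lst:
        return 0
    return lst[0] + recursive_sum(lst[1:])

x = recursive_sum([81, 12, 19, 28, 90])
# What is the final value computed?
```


recursive_sum([81, 12, 19, 28, 90])
= 81 + recursive_sum([12, 19, 28, 90])
= 81 + 12 + recursive_sum([19, 28, 90])
= 81 + 12 + 19 + recursive_sum([28, 90])
= 81 + 12 + 19 + 28 + recursive_sum([90])
= 81 + 12 + 19 + 28 + 90 + recursive_sum([])
= 81 + 12 + 19 + 28 + 90 + 0
= 230


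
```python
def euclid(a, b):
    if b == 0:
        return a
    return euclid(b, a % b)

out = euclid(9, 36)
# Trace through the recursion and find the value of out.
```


euclid(9, 36)
= euclid(36, 9 % 36) = euclid(36, 9)
= euclid(9, 36 % 9) = euclid(9, 0)
b == 0, return a = 9


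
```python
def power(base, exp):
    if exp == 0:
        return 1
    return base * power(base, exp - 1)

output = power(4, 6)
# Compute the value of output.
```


power(4, 6)
= 4 * power(4, 5)
= 4 * 4 * power(4, 4)
= 4 * 4 * 4 * power(4, 3)
= 4 * 4 * 4 * 4 * power(4, 2)
= 4 * 4 * 4 * 4 * 4 * power(4, 1)
= 4 * 4 * 4 * 4 * 4 * 4 * power(4, 0)
= 4 * 4 * 4 * 4 * 4 * 4 * 1
= 4096


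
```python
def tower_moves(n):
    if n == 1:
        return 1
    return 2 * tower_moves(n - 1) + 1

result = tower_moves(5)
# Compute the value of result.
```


tower_moves(5)
= 2 * tower_moves(4) + 1
= 2 * (2 * tower_moves(3) + 1) + 1
= 2 * (2 * (2 * tower_moves(2) + 1) + 1) + 1
= 2 * (2 * (2 * (2 * tower_moves(1) + 1) + 1) + 1) + 1
Now compute bottom-up:
tower_moves(1) = 1
tower_moves(2) = 2 * 1 + 1 = 3
tower_moves(3) = 2 * 3 + 1 = 7
tower_moves(4) = 2 * 7 + 1 = 15
tower_moves(5) = 2 * 15 + 1 = 31
= 31


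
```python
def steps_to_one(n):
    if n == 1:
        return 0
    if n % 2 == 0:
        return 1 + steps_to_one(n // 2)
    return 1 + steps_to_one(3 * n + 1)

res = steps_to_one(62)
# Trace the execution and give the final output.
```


steps_to_one(62)
62 is even -> steps_to_one(31)
31 is odd -> 3*31+1 = 94 -> steps_to_one(94)
94 is even -> steps_to_one(47)
47 is odd -> 3*47+1 = 142 -> steps_to_one(142)
142 is even -> steps_to_one(71)
71 is odd -> 3*71+1 = 214 -> steps_to_one(214)
214 is even -> steps_to_one(107)
107 is odd -> 3*107+1 = 322 -> steps_to_one(322)
322 is even -> steps_to_one(161)
161 is odd -> 3*161+1 = 484 -> steps_to_one(484)
484 is even -> steps_to_one(242)
242 is even -> steps_to_one(121)
121 is odd -> 3*121+1 = 364 -> steps_to_one(364)
364 is even -> steps_to_one(182)
182 is even -> steps_to_one(91)
91 is odd -> 3*91+1 = 274 -> steps_to_one(274)
274 is even -> steps_to_one(137)
137 is odd -> 3*137+1 = 412 -> steps_to_one(412)
412 is even -> steps_to_one(206)
206 is even -> steps_to_one(103)
103 is odd -> 3*103+1 = 310 -> steps_to_one(310)
310 is even -> steps_to_one(155)
155 is odd -> 3*155+1 = 466 -> steps_to_one(466)
466 is even -> steps_to_one(233)
233 is odd -> 3*233+1 = 700 -> steps_to_one(700)
700 is even -> steps_to_one(350)
350 is even -> steps_to_one(175)
175 is odd -> 3*175+1 = 526 -> steps_to_one(526)
526 is even -> steps_to_one(263)
263 is odd -> 3*263+1 = 790 -> steps_to_one(790)
790 is even -> steps_to_one(395)
395 is odd -> 3*395+1 = 1186 -> steps_to_one(1186)
1186 is even -> steps_to_one(593)
593 is odd -> 3*593+1 = 1780 -> steps_to_one(1780)
1780 is even -> steps_to_one(890)
890 is even -> steps_to_one(445)
445 is odd -> 3*445+1 = 1336 -> steps_to_one(1336)
1336 is even -> steps_to_one(668)
668 is even -> steps_to_one(334)
334 is even -> steps_to_one(167)
167 is odd -> 3*167+1 = 502 -> steps_to_one(502)
502 is even -> steps_to_one(251)
251 is odd -> 3*251+1 = 754 -> steps_to_one(754)
754 is even -> steps_to_one(377)
377 is odd -> 3*377+1 = 1132 -> steps_to_one(1132)
1132 is even -> steps_to_one(566)
566 is even -> steps_to_one(283)
283 is odd -> 3*283+1 = 850 -> steps_to_one(850)
850 is even -> steps_to_one(425)
425 is odd -> 3*425+1 = 1276 -> steps_to_one(1276)
1276 is even -> steps_to_one(638)
638 is even -> steps_to_one(319)
319 is odd -> 3*319+1 = 958 -> steps_to_one(958)
958 is even -> steps_to_one(479)
479 is odd -> 3*479+1 = 1438 -> steps_to_one(1438)
1438 is even -> steps_to_one(719)
719 is odd -> 3*719+1 = 2158 -> steps_to_one(2158)
2158 is even -> steps_to_one(1079)
1079 is odd -> 3*1079+1 = 3238 -> steps_to_one(3238)
3238 is even -> steps_to_one(1619)
1619 is odd -> 3*1619+1 = 4858 -> steps_to_one(4858)
4858 is even -> steps_to_one(2429)
2429 is odd -> 3*2429+1 = 7288 -> steps_to_one(7288)
7288 is even -> steps_to_one(3644)
3644 is even -> steps_to_one(1822)
1822 is even -> steps_to_one(911)
911 is odd -> 3*911+1 = 2734 -> steps_to_one(2734)
2734 is even -> steps_to_one(1367)
1367 is odd -> 3*1367+1 = 4102 -> steps_to_one(4102)
4102 is even -> steps_to_one(2051)
2051 is odd -> 3*2051+1 = 6154 -> steps_to_one(6154)
6154 is even -> steps_to_one(3077)
3077 is odd -> 3*3077+1 = 9232 -> steps_to_one(9232)
9232 is even -> steps_to_one(4616)
4616 is even -> steps_to_one(2308)
2308 is even -> steps_to_one(1154)
1154 is even -> steps_to_one(577)
577 is odd -> 3*577+1 = 1732 -> steps_to_one(1732)
1732 is even -> steps_to_one(866)
866 is even -> steps_to_one(433)
433 is odd -> 3*433+1 = 1300 -> steps_to_one(1300)
1300 is even -> steps_to_one(650)
650 is even -> steps_to_one(325)
325 is odd -> 3*325+1 = 976 -> steps_to_one(976)
976 is even -> steps_to_one(488)
488 is even -> steps_to_one(244)
244 is even -> steps_to_one(122)
122 is even -> steps_to_one(61)
61 is odd -> 3*61+1 = 184 -> steps_to_one(184)
184 is even -> steps_to_one(92)
92 is even -> steps_to_one(46)
46 is even -> steps_to_one(23)
23 is odd -> 3*23+1 = 70 -> steps_to_one(70)
70 is even -> steps_to_one(35)
35 is odd -> 3*35+1 = 106 -> steps_to_one(106)
106 is even -> steps_to_one(53)
53 is odd -> 3*53+1 = 160 -> steps_to_one(160)
160 is even -> steps_to_one(80)
80 is even -> steps_to_one(40)
40 is even -> steps_to_one(20)
20 is even -> steps_to_one(10)
10 is even -> steps_to_one(5)
5 is odd -> 3*5+1 = 16 -> steps_to_one(16)
16 is even -> steps_to_one(8)
8 is even -> steps_to_one(4)
4 is even -> steps_to_one(2)
2 is even -> steps_to_one(1)
Reached 1 after 107 steps
= 107


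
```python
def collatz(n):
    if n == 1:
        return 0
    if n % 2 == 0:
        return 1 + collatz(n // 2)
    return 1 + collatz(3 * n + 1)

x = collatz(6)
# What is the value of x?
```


collatz(6)
6 is even -> collatz(3)
3 is odd -> 3*3+1 = 10 -> collatz(10)
10 is even -> collatz(5)
5 is odd -> 3*5+1 = 16 -> collatz(16)
16 is even -> collatz(8)
8 is even -> collatz(4)
4 is even -> collatz(2)
2 is even -> collatz(1)
Reached 1 after 8 steps
= 8


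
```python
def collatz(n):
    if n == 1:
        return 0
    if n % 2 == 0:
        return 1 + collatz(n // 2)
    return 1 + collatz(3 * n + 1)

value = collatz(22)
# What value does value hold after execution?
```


collatz(22)
22 is even -> collatz(11)
11 is odd -> 3*11+1 = 34 -> collatz(34)
34 is even -> collatz(17)
17 is odd -> 3*17+1 = 52 -> collatz(52)
52 is even -> collatz(26)
26 is even -> collatz(13)
13 is odd -> 3*13+1 = 40 -> collatz(40)
40 is even -> collatz(20)
20 is even -> collatz(10)
10 is even -> collatz(5)
5 is odd -> 3*5+1 = 16 -> collatz(16)
16 is even -> collatz(8)
8 is even -> collatz(4)
4 is even -> collatz(2)
2 is even -> collatz(1)
Reached 1 after 15 steps
= 15


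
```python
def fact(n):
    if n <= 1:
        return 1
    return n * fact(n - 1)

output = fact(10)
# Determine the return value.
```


fact(10)
= 10 * fact(9)
= 10 * 9 * fact(8)
= 10 * 9 * 8 * fact(7)
= 10 * 9 * 8 * 7 * fact(6)
= 10 * 9 * 8 * 7 * 6 * fact(5)
= 10 * 9 * 8 * 7 * 6 * 5 * fact(4)
= 10 * 9 * 8 * 7 * 6 * 5 * 4 * fact(3)
= 10 * 9 * 8 * 7 * 6 * 5 * 4 * 3 * fact(2)
= 10 * 9 * 8 * 7 * 6 * 5 * 4 * 3 * 2 * fact(1)
= 10 * 9 * 8 * 7 * 6 * 5 * 4 * 3 * 2 * 1
= 3628800


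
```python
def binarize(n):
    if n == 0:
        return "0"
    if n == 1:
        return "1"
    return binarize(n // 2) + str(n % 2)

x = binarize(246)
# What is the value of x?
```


binarize(246)
= binarize(123) + "0"
= binarize(61) + "1" + "0"
= binarize(30) + "1" + "1" + "0"
= binarize(15) + "0" + "1" + "1" + "0"
= binarize(7) + "1" + "0" + "1" + "1" + "0"
= binarize(3) + "1" + "1" + "0" + "1" + "1" + "0"
= binarize(1) + "1" + "1" + "1" + "0" + "1" + "1" + "0"
= "1" + "1" + "1" + "1" + "0" + "1" + "1" + "0"
= "11110110"


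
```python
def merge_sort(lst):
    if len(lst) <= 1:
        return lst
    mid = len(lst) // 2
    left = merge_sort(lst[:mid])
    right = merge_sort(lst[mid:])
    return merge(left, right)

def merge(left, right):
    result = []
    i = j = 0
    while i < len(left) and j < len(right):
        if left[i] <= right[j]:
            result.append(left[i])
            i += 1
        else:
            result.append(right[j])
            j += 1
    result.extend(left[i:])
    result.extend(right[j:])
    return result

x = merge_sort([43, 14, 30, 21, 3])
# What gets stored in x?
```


merge_sort([43, 14, 30, 21, 3])
Split into [43, 14] and [30, 21, 3]
Left sorted: [14, 43]
Right sorted: [3, 21, 30]
Merge [14, 43] and [3, 21, 30]
= [3, 14, 21, 30, 43]


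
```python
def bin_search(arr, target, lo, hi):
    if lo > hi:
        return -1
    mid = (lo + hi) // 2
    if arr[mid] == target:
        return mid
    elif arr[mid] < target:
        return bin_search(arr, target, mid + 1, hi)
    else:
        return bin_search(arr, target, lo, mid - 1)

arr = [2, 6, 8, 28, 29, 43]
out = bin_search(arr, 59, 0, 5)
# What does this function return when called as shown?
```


bin_search(arr, 59, 0, 5)
lo=0, hi=5, mid=2, arr[mid]=8
8 < 59, search right half
lo=3, hi=5, mid=4, arr[mid]=29
29 < 59, search right half
lo=5, hi=5, mid=5, arr[mid]=43
43 < 59, search right half
lo > hi, target not found, return -1
= -1


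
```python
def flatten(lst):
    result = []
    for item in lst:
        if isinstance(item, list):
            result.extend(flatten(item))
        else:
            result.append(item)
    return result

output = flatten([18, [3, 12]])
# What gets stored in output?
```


flatten([18, [3, 12]])
Processing each element:
  18 is not a list -> append 18
  [3, 12] is a list -> flatten recursively -> [3, 12]
= [18, 3, 12]


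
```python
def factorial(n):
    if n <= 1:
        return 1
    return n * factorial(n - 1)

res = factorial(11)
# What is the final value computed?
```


factorial(11)
= 11 * factorial(10)
= 11 * 10 * factorial(9)
= 11 * 10 * 9 * factorial(8)
= 11 * 10 * 9 * 8 * factorial(7)
= 11 * 10 * 9 * 8 * 7 * factorial(6)
= 11 * 10 * 9 * 8 * 7 * 6 * factorial(5)
= 11 * 10 * 9 * 8 * 7 * 6 * 5 * factorial(4)
= 11 * 10 * 9 * 8 * 7 * 6 * 5 * 4 * factorial(3)
= 11 * 10 * 9 * 8 * 7 * 6 * 5 * 4 * 3 * factorial(2)
= 11 * 10 * 9 * 8 * 7 * 6 * 5 * 4 * 3 * 2 * factorial(1)
= 11 * 10 * 9 * 8 * 7 * 6 * 5 * 4 * 3 * 2 * 1
= 39916800


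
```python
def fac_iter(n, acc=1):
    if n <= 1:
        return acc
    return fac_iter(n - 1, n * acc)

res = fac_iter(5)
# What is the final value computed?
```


fac_iter(5, 1)
= fac_iter(4, 5 * 1) = fac_iter(4, 5)
= fac_iter(3, 4 * 5) = fac_iter(3, 20)
= fac_iter(2, 3 * 20) = fac_iter(2, 60)
= fac_iter(1, 2 * 60) = fac_iter(1, 120)
n <= 1, return acc = 120


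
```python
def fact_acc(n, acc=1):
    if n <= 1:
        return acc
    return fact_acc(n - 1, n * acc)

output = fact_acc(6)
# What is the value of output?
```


fact_acc(6, 1)
= fact_acc(5, 6 * 1) = fact_acc(5, 6)
= fact_acc(4, 5 * 6) = fact_acc(4, 30)
= fact_acc(3, 4 * 30) = fact_acc(3, 120)
= fact_acc(2, 3 * 120) = fact_acc(2, 360)
= fact_acc(1, 2 * 360) = fact_acc(1, 720)
n <= 1, return acc = 720


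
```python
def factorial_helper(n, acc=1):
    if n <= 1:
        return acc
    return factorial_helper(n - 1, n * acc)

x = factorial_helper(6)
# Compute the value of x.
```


factorial_helper(6, 1)
= factorial_helper(5, 6 * 1) = factorial_helper(5, 6)
= factorial_helper(4, 5 * 6) = factorial_helper(4, 30)
= factorial_helper(3, 4 * 30) = factorial_helper(3, 120)
= factorial_helper(2, 3 * 120) = factorial_helper(2, 360)
= factorial_helper(1, 2 * 360) = factorial_helper(1, 720)
n <= 1, return acc = 720


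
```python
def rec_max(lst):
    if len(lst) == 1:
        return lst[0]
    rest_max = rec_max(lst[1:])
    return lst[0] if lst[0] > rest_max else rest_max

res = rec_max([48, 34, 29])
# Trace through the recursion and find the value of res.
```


rec_max([48, 34, 29])
= compare 48 with rec_max([34, 29])
= compare 34 with rec_max([29])
Base: rec_max([29]) = 29
compare 34 with 29: max = 34
compare 48 with 34: max = 48
= 48


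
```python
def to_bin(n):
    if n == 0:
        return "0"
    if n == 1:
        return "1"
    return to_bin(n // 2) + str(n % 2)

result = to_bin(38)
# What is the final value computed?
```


to_bin(38)
= to_bin(19) + "0"
= to_bin(9) + "1" + "0"
= to_bin(4) + "1" + "1" + "0"
= to_bin(2) + "0" + "1" + "1" + "0"
= to_bin(1) + "0" + "0" + "1" + "1" + "0"
= "1" + "0" + "0" + "1" + "1" + "0"
= "100110"


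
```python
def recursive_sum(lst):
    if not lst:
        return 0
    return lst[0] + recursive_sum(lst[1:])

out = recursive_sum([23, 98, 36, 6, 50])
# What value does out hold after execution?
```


recursive_sum([23, 98, 36, 6, 50])
= 23 + recursive_sum([98, 36, 6, 50])
= 23 + 98 + recursive_sum([36, 6, 50])
= 23 + 98 + 36 + recursive_sum([6, 50])
= 23 + 98 + 36 + 6 + recursive_sum([50])
= 23 + 98 + 36 + 6 + 50 + recursive_sum([])
= 23 + 98 + 36 + 6 + 50 + 0
= 213


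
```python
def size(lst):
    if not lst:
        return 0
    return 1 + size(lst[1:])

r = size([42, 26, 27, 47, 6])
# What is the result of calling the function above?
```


size([42, 26, 27, 47, 6])
= 1 + size([26, 27, 47, 6])
= 1 + 1 + size([27, 47, 6])
= 1 + 1 + 1 + size([47, 6])
= 1 + 1 + 1 + 1 + size([6])
= 1 + 1 + 1 + 1 + 1 + size([])
= 1 + 1 + 1 + 1 + 1 + 0
= 5


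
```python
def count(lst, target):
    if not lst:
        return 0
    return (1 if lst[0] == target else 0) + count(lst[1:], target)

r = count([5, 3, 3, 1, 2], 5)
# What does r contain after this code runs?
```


count([5, 3, 3, 1, 2], 5)
lst[0]=5 == 5: 1 + count([3, 3, 1, 2], 5)
lst[0]=3 != 5: 0 + count([3, 1, 2], 5)
lst[0]=3 != 5: 0 + count([1, 2], 5)
lst[0]=1 != 5: 0 + count([2], 5)
lst[0]=2 != 5: 0 + count([], 5)
= 1


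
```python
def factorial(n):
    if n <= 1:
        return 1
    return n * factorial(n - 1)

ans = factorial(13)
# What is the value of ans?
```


factorial(13)
= 13 * factorial(12)
= 13 * 12 * factorial(11)
= 13 * 12 * 11 * factorial(10)
= 13 * 12 * 11 * 10 * factorial(9)
= 13 * 12 * 11 * 10 * 9 * factorial(8)
= 13 * 12 * 11 * 10 * 9 * 8 * factorial(7)
= 13 * 12 * 11 * 10 * 9 * 8 * 7 * factorial(6)
= 13 * 12 * 11 * 10 * 9 * 8 * 7 * 6 * factorial(5)
= 13 * 12 * 11 * 10 * 9 * 8 * 7 * 6 * 5 * factorial(4)
= 13 * 12 * 11 * 10 * 9 * 8 * 7 * 6 * 5 * 4 * factorial(3)
= 13 * 12 * 11 * 10 * 9 * 8 * 7 * 6 * 5 * 4 * 3 * factorial(2)
= 13 * 12 * 11 * 10 * 9 * 8 * 7 * 6 * 5 * 4 * 3 * 2 * factorial(1)
= 13 * 12 * 11 * 10 * 9 * 8 * 7 * 6 * 5 * 4 * 3 * 2 * 1
= 6227020800


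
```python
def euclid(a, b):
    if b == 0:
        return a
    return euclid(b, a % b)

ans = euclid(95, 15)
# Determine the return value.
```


euclid(95, 15)
= euclid(15, 95 % 15) = euclid(15, 5)
= euclid(5, 15 % 5) = euclid(5, 0)
b == 0, return a = 5


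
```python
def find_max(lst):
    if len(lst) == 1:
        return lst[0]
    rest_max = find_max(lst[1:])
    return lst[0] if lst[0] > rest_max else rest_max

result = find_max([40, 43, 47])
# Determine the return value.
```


find_max([40, 43, 47])
= compare 40 with find_max([43, 47])
= compare 43 with find_max([47])
Base: find_max([47]) = 47
compare 43 with 47: max = 47
compare 40 with 47: max = 47
= 47


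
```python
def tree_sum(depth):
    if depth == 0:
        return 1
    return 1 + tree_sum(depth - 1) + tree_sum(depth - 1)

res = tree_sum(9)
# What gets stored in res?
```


tree_sum(9)
= 1 + tree_sum(8) + tree_sum(8)
= 1 + 2 * tree_sum(8)
tree_sum(k) = 2^(k+1) - 1
tree_sum(0) = 1
tree_sum(1) = 3
tree_sum(2) = 7
tree_sum(3) = 15
tree_sum(4) = 31
tree_sum(9) = 2^10 - 1 = 1023


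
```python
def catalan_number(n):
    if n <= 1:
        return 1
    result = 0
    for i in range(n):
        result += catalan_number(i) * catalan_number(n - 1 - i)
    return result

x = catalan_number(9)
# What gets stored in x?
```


catalan_number(9)
= sum of catalan_number(i) * catalan_number(9-1-i) for i in 0..8
First compute sub-values bottom-up:
  catalan_number(0) = 1, catalan_number(1) = 1
  catalan_number(2) = 1*1 + 1*1 = 2
  catalan_number(3) = 1*2 + 1*1 + 2*1 = 5
  catalan_number(4) = 1*5 + 1*2 + 2*1 + 5*1 = 14
  catalan_number(5) = 1*14 + 1*5 + 2*2 + 5*1 + 14*1 = 42
  catalan_number(6) = 1*42 + 1*14 + 2*5 + 5*2 + 14*1 + 42*1 = 132
  catalan_number(7) = 1*132 + 1*42 + 2*14 + 5*5 + 14*2 + 42*1 + 132*1 = 429
  catalan_number(8) = 1*429 + 1*132 + 2*42 + 5*14 + 14*5 + 42*2 + 132*1 + 429*1 = 1430
Now catalan_number(9):
  catalan_number(0)*catalan_number(8) = 1*1430 = 1430
  catalan_number(1)*catalan_number(7) = 1*429 = 429
  catalan_number(2)*catalan_number(6) = 2*132 = 264
  catalan_number(3)*catalan_number(5) = 5*42 = 210
  catalan_number(4)*catalan_number(4) = 14*14 = 196
  catalan_number(5)*catalan_number(3) = 42*5 = 210
  catalan_number(6)*catalan_number(2) = 132*2 = 264
  catalan_number(7)*catalan_number(1) = 429*1 = 429
  catalan_number(8)*catalan_number(0) = 1430*1 = 1430
= 1430 + 429 + 264 + 210 + 196 + 210 + 264 + 429 + 1430
= 4862


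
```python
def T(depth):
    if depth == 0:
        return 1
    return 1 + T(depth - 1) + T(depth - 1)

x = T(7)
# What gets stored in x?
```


T(7)
= 1 + T(6) + T(6)
= 1 + 2 * T(6)
T(k) = 2^(k+1) - 1
T(0) = 1
T(1) = 3
T(2) = 7
T(3) = 15
T(4) = 31
T(7) = 2^8 - 1 = 255


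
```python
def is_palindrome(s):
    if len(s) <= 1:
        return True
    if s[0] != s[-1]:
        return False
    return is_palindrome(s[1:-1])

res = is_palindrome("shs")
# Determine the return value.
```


is_palindrome("shs")
"shs": s[0]='s' == s[-1]='s' -> is_palindrome("h")
"h": len <= 1 -> True
= True


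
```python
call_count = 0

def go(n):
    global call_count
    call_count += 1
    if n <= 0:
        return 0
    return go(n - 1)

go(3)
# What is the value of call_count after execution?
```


go(3) calls go(2) calls ... calls go(0)
Total calls: 3 + 1 (for base case) = 4


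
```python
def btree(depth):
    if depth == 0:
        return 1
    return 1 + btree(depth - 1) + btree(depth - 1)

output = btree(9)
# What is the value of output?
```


btree(9)
= 1 + btree(8) + btree(8)
= 1 + 2 * btree(8)
btree(k) = 2^(k+1) - 1
btree(0) = 1
btree(1) = 3
btree(2) = 7
btree(3) = 15
btree(4) = 31
btree(9) = 2^10 - 1 = 1023


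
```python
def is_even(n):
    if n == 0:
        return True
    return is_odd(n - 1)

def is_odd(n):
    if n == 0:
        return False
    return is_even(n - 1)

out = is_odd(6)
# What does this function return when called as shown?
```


is_odd(6)
= is_even(5)
= is_odd(4)
= is_even(3)
= is_odd(2)
= is_even(1)
= is_odd(0)
n == 0: return False
= False


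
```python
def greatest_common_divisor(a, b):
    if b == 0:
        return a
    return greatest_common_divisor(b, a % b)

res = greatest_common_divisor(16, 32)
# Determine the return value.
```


greatest_common_divisor(16, 32)
= greatest_common_divisor(32, 16 % 32) = greatest_common_divisor(32, 16)
= greatest_common_divisor(16, 32 % 16) = greatest_common_divisor(16, 0)
b == 0, return a = 16


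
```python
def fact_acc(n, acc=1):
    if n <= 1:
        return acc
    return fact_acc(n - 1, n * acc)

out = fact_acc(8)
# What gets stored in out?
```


fact_acc(8, 1)
= fact_acc(7, 8 * 1) = fact_acc(7, 8)
= fact_acc(6, 7 * 8) = fact_acc(6, 56)
= fact_acc(5, 6 * 56) = fact_acc(5, 336)
= fact_acc(4, 5 * 336) = fact_acc(4, 1680)
= fact_acc(3, 4 * 1680) = fact_acc(3, 6720)
= fact_acc(2, 3 * 6720) = fact_acc(2, 20160)
= fact_acc(1, 2 * 20160) = fact_acc(1, 40320)
n <= 1, return acc = 40320


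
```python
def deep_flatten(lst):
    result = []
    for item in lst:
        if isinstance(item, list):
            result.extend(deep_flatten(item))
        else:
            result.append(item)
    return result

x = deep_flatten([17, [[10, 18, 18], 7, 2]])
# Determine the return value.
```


deep_flatten([17, [[10, 18, 18], 7, 2]])
Processing each element:
  17 is not a list -> append 17
  [[10, 18, 18], 7, 2] is a list -> deep_flatten recursively -> [10, 18, 18, 7, 2]
= [17, 10, 18, 18, 7, 2]


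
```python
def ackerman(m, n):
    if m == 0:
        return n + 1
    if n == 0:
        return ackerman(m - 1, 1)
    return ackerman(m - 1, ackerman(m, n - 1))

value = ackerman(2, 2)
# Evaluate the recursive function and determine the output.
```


ackerman(2, 2)
= ackerman(1, ackerman(2, 1))
First compute ackerman(2, 1) = 5
= ackerman(1, 5)
= 7


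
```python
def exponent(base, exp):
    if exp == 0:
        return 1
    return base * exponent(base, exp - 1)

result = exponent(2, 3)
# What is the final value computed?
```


exponent(2, 3)
= 2 * exponent(2, 2)
= 2 * 2 * exponent(2, 1)
= 2 * 2 * 2 * exponent(2, 0)
= 2 * 2 * 2 * 1
= 8


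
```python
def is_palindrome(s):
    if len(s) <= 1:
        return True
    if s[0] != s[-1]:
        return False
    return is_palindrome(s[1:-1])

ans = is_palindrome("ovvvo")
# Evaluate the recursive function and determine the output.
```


is_palindrome("ovvvo")
"ovvvo": s[0]='o' == s[-1]='o' -> is_palindrome("vvv")
"vvv": s[0]='v' == s[-1]='v' -> is_palindrome("v")
"v": len <= 1 -> True
= True


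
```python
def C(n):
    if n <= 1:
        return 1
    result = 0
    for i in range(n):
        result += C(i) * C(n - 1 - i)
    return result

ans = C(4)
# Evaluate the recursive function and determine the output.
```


C(4)
= sum of C(i) * C(4-1-i) for i in 0..3
First compute sub-values bottom-up:
  C(0) = 1, C(1) = 1
  C(2) = 1*1 + 1*1 = 2
  C(3) = 1*2 + 1*1 + 2*1 = 5
Now C(4):
  C(0)*C(3) = 1*5 = 5
  C(1)*C(2) = 1*2 = 2
  C(2)*C(1) = 2*1 = 2
  C(3)*C(0) = 5*1 = 5
= 5 + 2 + 2 + 5
= 14


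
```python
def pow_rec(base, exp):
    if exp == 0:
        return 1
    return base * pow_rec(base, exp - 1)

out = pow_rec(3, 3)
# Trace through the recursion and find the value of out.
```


pow_rec(3, 3)
= 3 * pow_rec(3, 2)
= 3 * 3 * pow_rec(3, 1)
= 3 * 3 * 3 * pow_rec(3, 0)
= 3 * 3 * 3 * 1
= 27


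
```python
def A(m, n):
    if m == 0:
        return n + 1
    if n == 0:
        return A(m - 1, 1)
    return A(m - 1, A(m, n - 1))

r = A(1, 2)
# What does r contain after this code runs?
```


A(1, 2)
= A(0, A(1, 1))
First compute A(1, 1) = 3
= A(0, 3)
= 4


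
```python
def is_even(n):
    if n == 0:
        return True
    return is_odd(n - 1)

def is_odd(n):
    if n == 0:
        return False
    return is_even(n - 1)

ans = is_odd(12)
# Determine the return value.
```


is_odd(12)
= is_even(11)
= is_odd(10)
= is_even(9)
= is_odd(8)
= is_even(7)
= is_odd(6)
= is_even(5)
= is_odd(4)
= is_even(3)
= is_odd(2)
= is_even(1)
= is_odd(0)
n == 0: return False
= False


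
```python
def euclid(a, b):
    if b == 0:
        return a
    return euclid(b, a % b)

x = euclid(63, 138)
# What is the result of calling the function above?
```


euclid(63, 138)
= euclid(138, 63 % 138) = euclid(138, 63)
= euclid(63, 138 % 63) = euclid(63, 12)
= euclid(12, 63 % 12) = euclid(12, 3)
= euclid(3, 12 % 3) = euclid(3, 0)
b == 0, return a = 3


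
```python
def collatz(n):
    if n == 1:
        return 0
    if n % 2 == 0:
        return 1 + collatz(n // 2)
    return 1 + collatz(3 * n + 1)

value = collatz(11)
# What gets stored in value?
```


collatz(11)
11 is odd -> 3*11+1 = 34 -> collatz(34)
34 is even -> collatz(17)
17 is odd -> 3*17+1 = 52 -> collatz(52)
52 is even -> collatz(26)
26 is even -> collatz(13)
13 is odd -> 3*13+1 = 40 -> collatz(40)
40 is even -> collatz(20)
20 is even -> collatz(10)
10 is even -> collatz(5)
5 is odd -> 3*5+1 = 16 -> collatz(16)
16 is even -> collatz(8)
8 is even -> collatz(4)
4 is even -> collatz(2)
2 is even -> collatz(1)
Reached 1 after 14 steps
= 14


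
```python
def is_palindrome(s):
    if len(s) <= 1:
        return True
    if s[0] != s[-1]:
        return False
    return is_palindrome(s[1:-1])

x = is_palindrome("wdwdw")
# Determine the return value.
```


is_palindrome("wdwdw")
"wdwdw": s[0]='w' == s[-1]='w' -> is_palindrome("dwd")
"dwd": s[0]='d' == s[-1]='d' -> is_palindrome("w")
"w": len <= 1 -> True
= True


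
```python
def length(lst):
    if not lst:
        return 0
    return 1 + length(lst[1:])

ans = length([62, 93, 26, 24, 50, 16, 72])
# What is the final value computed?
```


length([62, 93, 26, 24, 50, 16, 72])
= 1 + length([93, 26, 24, 50, 16, 72])
= 1 + 1 + length([26, 24, 50, 16, 72])
= 1 + 1 + 1 + length([24, 50, 16, 72])
= 1 + 1 + 1 + 1 + length([50, 16, 72])
= 1 + 1 + 1 + 1 + 1 + length([16, 72])
= 1 + 1 + 1 + 1 + 1 + 1 + length([72])
= 1 + 1 + 1 + 1 + 1 + 1 + 1 + length([])
= 1 + 1 + 1 + 1 + 1 + 1 + 1 + 0
= 7


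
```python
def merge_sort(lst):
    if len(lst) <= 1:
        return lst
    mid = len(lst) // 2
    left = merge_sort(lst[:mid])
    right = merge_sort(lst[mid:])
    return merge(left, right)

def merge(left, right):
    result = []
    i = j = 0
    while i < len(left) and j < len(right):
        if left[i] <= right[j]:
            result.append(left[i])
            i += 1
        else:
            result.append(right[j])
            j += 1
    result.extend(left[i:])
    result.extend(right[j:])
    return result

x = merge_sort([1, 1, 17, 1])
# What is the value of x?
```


merge_sort([1, 1, 17, 1])
Split into [1, 1] and [17, 1]
Left sorted: [1, 1]
Right sorted: [1, 17]
Merge [1, 1] and [1, 17]
= [1, 1, 1, 17]


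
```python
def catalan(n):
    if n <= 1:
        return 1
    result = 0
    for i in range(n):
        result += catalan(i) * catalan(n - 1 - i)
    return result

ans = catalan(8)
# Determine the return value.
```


catalan(8)
= sum of catalan(i) * catalan(8-1-i) for i in 0..7
First compute sub-values bottom-up:
  catalan(0) = 1, catalan(1) = 1
  catalan(2) = 1*1 + 1*1 = 2
  catalan(3) = 1*2 + 1*1 + 2*1 = 5
  catalan(4) = 1*5 + 1*2 + 2*1 + 5*1 = 14
  catalan(5) = 1*14 + 1*5 + 2*2 + 5*1 + 14*1 = 42
  catalan(6) = 1*42 + 1*14 + 2*5 + 5*2 + 14*1 + 42*1 = 132
  catalan(7) = 1*132 + 1*42 + 2*14 + 5*5 + 14*2 + 42*1 + 132*1 = 429
Now catalan(8):
  catalan(0)*catalan(7) = 1*429 = 429
  catalan(1)*catalan(6) = 1*132 = 132
  catalan(2)*catalan(5) = 2*42 = 84
  catalan(3)*catalan(4) = 5*14 = 70
  catalan(4)*catalan(3) = 14*5 = 70
  catalan(5)*catalan(2) = 42*2 = 84
  catalan(6)*catalan(1) = 132*1 = 132
  catalan(7)*catalan(0) = 429*1 = 429
= 429 + 132 + 84 + 70 + 70 + 84 + 132 + 429
= 1430


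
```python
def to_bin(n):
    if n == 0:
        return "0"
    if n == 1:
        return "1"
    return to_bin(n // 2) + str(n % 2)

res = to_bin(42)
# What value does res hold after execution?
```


to_bin(42)
= to_bin(21) + "0"
= to_bin(10) + "1" + "0"
= to_bin(5) + "0" + "1" + "0"
= to_bin(2) + "1" + "0" + "1" + "0"
= to_bin(1) + "0" + "1" + "0" + "1" + "0"
= "1" + "0" + "1" + "0" + "1" + "0"
= "101010"


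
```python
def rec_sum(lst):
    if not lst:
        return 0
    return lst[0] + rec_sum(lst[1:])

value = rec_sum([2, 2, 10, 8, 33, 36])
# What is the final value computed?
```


rec_sum([2, 2, 10, 8, 33, 36])
= 2 + rec_sum([2, 10, 8, 33, 36])
= 2 + 2 + rec_sum([10, 8, 33, 36])
= 2 + 2 + 10 + rec_sum([8, 33, 36])
= 2 + 2 + 10 + 8 + rec_sum([33, 36])
= 2 + 2 + 10 + 8 + 33 + rec_sum([36])
= 2 + 2 + 10 + 8 + 33 + 36 + rec_sum([])
= 2 + 2 + 10 + 8 + 33 + 36 + 0
= 91


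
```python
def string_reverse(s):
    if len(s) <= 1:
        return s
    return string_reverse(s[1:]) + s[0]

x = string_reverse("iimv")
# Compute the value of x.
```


string_reverse("iimv")
= string_reverse("imv") + "i"
= string_reverse("mv") + "i" + "i"
= string_reverse("v") + "m" + "i" + "i"
= "v" + "m" + "i" + "i"
= "vmii"


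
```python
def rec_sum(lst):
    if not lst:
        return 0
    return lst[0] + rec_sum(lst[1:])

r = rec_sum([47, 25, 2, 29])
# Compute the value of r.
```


rec_sum([47, 25, 2, 29])
= 47 + rec_sum([25, 2, 29])
= 47 + 25 + rec_sum([2, 29])
= 47 + 25 + 2 + rec_sum([29])
= 47 + 25 + 2 + 29 + rec_sum([])
= 47 + 25 + 2 + 29 + 0
= 103


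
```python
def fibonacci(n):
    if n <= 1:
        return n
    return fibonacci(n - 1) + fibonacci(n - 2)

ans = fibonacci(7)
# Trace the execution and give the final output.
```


fibonacci(7)
= fibonacci(6) + fibonacci(5)
= (fibonacci(5) + fibonacci(4)) + fibonacci(5)
Computing bottom-up: fibonacci(0)=0, fibonacci(1)=1, fibonacci(2)=1, fibonacci(3)=2, fibonacci(4)=3, fibonacci(5)=5, fibonacci(6)=8, fibonacci(7)=13
= 13


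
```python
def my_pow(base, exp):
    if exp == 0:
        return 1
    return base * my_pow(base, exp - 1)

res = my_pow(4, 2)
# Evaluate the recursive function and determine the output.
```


my_pow(4, 2)
= 4 * my_pow(4, 1)
= 4 * 4 * my_pow(4, 0)
= 4 * 4 * 1
= 16


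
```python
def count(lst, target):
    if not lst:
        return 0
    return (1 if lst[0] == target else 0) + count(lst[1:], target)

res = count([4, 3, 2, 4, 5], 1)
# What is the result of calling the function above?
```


count([4, 3, 2, 4, 5], 1)
lst[0]=4 != 1: 0 + count([3, 2, 4, 5], 1)
lst[0]=3 != 1: 0 + count([2, 4, 5], 1)
lst[0]=2 != 1: 0 + count([4, 5], 1)
lst[0]=4 != 1: 0 + count([5], 1)
lst[0]=5 != 1: 0 + count([], 1)
= 0


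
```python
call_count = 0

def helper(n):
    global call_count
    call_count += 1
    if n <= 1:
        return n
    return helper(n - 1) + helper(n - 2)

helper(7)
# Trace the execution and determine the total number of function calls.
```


helper(7) calls helper(6) and helper(5); each non-base call branches into two more.
Let C(k) = total number of calls made by helper(k), including the call to helper(k) itself.
Base cases: C(0) = 1, C(1) = 1
Recurrence: C(k) = 1 + C(k-1) + C(k-2)
  C(2) = 1 + C(1) + C(0) = 1 + 1 + 1 = 3
  C(3) = 1 + C(2) + C(1) = 1 + 3 + 1 = 5
  C(4) = 1 + C(3) + C(2) = 1 + 5 + 3 = 9
  C(5) = 1 + C(4) + C(3) = 1 + 9 + 5 = 15
  C(6) = 1 + C(5) + C(4) = 1 + 15 + 9 = 25
  C(7) = 1 + C(6) + C(5) = 1 + 25 + 15 = 41
Total calls = C(7) = 41


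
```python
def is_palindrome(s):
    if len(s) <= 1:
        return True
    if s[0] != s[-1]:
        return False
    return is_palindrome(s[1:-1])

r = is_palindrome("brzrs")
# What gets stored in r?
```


is_palindrome("brzrs")
"brzrs": s[0]='b' != s[-1]='s' -> False
= False


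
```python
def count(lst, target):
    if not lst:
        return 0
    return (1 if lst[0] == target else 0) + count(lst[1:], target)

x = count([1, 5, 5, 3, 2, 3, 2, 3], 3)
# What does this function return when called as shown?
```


count([1, 5, 5, 3, 2, 3, 2, 3], 3)
lst[0]=1 != 3: 0 + count([5, 5, 3, 2, 3, 2, 3], 3)
lst[0]=5 != 3: 0 + count([5, 3, 2, 3, 2, 3], 3)
lst[0]=5 != 3: 0 + count([3, 2, 3, 2, 3], 3)
lst[0]=3 == 3: 1 + count([2, 3, 2, 3], 3)
lst[0]=2 != 3: 0 + count([3, 2, 3], 3)
lst[0]=3 == 3: 1 + count([2, 3], 3)
lst[0]=2 != 3: 0 + count([3], 3)
lst[0]=3 == 3: 1 + count([], 3)
= 3


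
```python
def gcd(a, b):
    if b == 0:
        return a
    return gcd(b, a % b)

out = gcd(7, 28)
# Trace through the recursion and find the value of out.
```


gcd(7, 28)
= gcd(28, 7 % 28) = gcd(28, 7)
= gcd(7, 28 % 7) = gcd(7, 0)
b == 0, return a = 7


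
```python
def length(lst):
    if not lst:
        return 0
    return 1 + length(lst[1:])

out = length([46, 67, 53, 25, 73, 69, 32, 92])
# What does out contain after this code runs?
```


length([46, 67, 53, 25, 73, 69, 32, 92])
= 1 + length([67, 53, 25, 73, 69, 32, 92])
= 1 + 1 + length([53, 25, 73, 69, 32, 92])
= 1 + 1 + 1 + length([25, 73, 69, 32, 92])
= 1 + 1 + 1 + 1 + length([73, 69, 32, 92])
= 1 + 1 + 1 + 1 + 1 + length([69, 32, 92])
= 1 + 1 + 1 + 1 + 1 + 1 + length([32, 92])
= 1 + 1 + 1 + 1 + 1 + 1 + 1 + length([92])
= 1 + 1 + 1 + 1 + 1 + 1 + 1 + 1 + length([])
= 1 + 1 + 1 + 1 + 1 + 1 + 1 + 1 + 0
= 8


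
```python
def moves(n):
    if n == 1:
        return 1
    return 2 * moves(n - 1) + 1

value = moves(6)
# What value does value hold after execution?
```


moves(6)
= 2 * moves(5) + 1
= 2 * (2 * moves(4) + 1) + 1
= 2 * (2 * (2 * moves(3) + 1) + 1) + 1
= 2 * (2 * (2 * (2 * moves(2) + 1) + 1) + 1) + 1
= 2 * (2 * (2 * (2 * (2 * moves(1) + 1) + 1) + 1) + 1) + 1
Now compute bottom-up:
moves(1) = 1
moves(2) = 2 * 1 + 1 = 3
moves(3) = 2 * 3 + 1 = 7
moves(4) = 2 * 7 + 1 = 15
moves(5) = 2 * 15 + 1 = 31
moves(6) = 2 * 31 + 1 = 63
= 63


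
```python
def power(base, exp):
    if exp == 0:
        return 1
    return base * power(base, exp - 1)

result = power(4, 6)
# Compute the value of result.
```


power(4, 6)
= 4 * power(4, 5)
= 4 * 4 * power(4, 4)
= 4 * 4 * 4 * power(4, 3)
= 4 * 4 * 4 * 4 * power(4, 2)
= 4 * 4 * 4 * 4 * 4 * power(4, 1)
= 4 * 4 * 4 * 4 * 4 * 4 * power(4, 0)
= 4 * 4 * 4 * 4 * 4 * 4 * 1
= 4096


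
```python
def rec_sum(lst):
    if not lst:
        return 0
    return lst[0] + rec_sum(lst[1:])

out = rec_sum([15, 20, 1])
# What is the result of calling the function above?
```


rec_sum([15, 20, 1])
= 15 + rec_sum([20, 1])
= 15 + 20 + rec_sum([1])
= 15 + 20 + 1 + rec_sum([])
= 15 + 20 + 1 + 0
= 36


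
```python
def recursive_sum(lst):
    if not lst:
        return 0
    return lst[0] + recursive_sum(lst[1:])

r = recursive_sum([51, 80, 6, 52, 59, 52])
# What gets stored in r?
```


recursive_sum([51, 80, 6, 52, 59, 52])
= 51 + recursive_sum([80, 6, 52, 59, 52])
= 51 + 80 + recursive_sum([6, 52, 59, 52])
= 51 + 80 + 6 + recursive_sum([52, 59, 52])
= 51 + 80 + 6 + 52 + recursive_sum([59, 52])
= 51 + 80 + 6 + 52 + 59 + recursive_sum([52])
= 51 + 80 + 6 + 52 + 59 + 52 + recursive_sum([])
= 51 + 80 + 6 + 52 + 59 + 52 + 0
= 300
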